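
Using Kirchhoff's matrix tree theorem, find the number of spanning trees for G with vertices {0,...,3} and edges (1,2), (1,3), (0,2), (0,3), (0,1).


By Kirchhoff's matrix tree theorem, the number of spanning trees equals
the determinant of any cofactor of the Laplacian matrix L.
G has 4 vertices and 5 edges.
Computing the (3 x 3) cofactor determinant gives 8.

8


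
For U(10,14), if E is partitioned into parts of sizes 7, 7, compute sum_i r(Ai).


r(Ai) = min(|Ai|, 10) for each part.
Sum = min(7,10) + min(7,10)
    = 7 + 7
    = 14.

14


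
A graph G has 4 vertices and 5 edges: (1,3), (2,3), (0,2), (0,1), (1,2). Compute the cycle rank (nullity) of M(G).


Cycle rank (nullity) = |E| - r(M) = |E| - (|V| - c).
|E| = 5, |V| = 4, c = 1.
Nullity = 5 - (4 - 1) = 5 - 3 = 2.

2


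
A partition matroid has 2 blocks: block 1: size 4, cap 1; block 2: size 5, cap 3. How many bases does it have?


A basis picks exactly ci elements from block i.
Number of bases = product of C(|Si|, ci).
= C(4,1) * C(5,3)
= 4 * 10
= 40.

40


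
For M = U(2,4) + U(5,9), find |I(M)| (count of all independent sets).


For a direct sum, |I(M1+M2)| = |I(M1)| * |I(M2)|.
|I(U(2,4))| = sum C(4,k) for k=0..2 = 11.
|I(U(5,9))| = sum C(9,k) for k=0..5 = 382.
Total = 11 * 382 = 4202.

4202


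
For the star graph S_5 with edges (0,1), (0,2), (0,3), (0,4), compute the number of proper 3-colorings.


P(tree, k) = k * (k-1)^(4) for any tree on 5 vertices.
P(3) = 3 * 2^4 = 3 * 16 = 48.

48


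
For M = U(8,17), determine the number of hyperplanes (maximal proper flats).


Hyperplanes of U(8,17) are flats of rank 7.
In a uniform matroid, these are exactly the (7)-element subsets.
Count = (17 choose 7) = 19448.

19448


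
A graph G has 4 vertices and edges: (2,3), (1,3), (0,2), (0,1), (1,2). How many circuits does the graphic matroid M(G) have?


A circuit in a graphic matroid = edge set of a simple cycle.
G has 4 vertices and 5 edges.
Enumerating all minimal edge subsets forming cycles...
Total circuits found: 3.

3


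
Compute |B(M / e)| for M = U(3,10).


Contracting e from U(3,10) gives U(2,9).
Bases of U(2,9) = C(9,2) = 9! / (2! * 7!) = 36.

36


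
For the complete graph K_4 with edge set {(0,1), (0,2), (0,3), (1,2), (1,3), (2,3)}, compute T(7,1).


T(K_4; x,y) = x^3 + 3x^2 + 4xy + 2x + y^3 + 3y^2 + 2y.
Substituting x=7, y=1:
= 343 + 147 + 28 + 14 + 1 + 3 + 2
= 538.

538


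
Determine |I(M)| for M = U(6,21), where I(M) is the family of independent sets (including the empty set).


Independent sets of U(6,21) are all subsets of size <= 6.
Count = (21 choose 0) + (21 choose 1) + (21 choose 2) + (21 choose 3) + (21 choose 4) + (21 choose 5) + (21 choose 6)
     = 1 + 21 + 210 + 1330 + 5985 + 20349 + 54264
     = 82160.

82160


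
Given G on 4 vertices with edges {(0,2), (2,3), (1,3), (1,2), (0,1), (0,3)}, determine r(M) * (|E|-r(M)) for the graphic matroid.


r(M) = |V| - c = 4 - 1 = 3.
nullity = |E| - r(M) = 6 - 3 = 3.
Product = 3 * 3 = 9.

9


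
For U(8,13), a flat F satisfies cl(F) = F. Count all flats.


Flats of U(8,13): every subset of size < 8 is a flat, plus E itself.
Count = (13 choose 0) + (13 choose 1) + (13 choose 2) + (13 choose 3) + (13 choose 4) + (13 choose 5) + (13 choose 6) + (13 choose 7) + 1
     = 1 + 13 + 78 + 286 + 715 + 1287 + 1716 + 1716 + 1
     = 5813.

5813


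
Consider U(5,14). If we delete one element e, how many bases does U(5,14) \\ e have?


Deleting e from U(5,14) gives U(5,13) since n > r.
Bases of U(5,13) = (13 choose 5) = 1287.

1287


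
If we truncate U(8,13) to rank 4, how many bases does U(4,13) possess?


Truncating U(8,13) to rank 4 gives U(4,13).
Bases of U(4,13) are all 4-element subsets of 13 elements.
Number of bases = C(13,4) = (13 * 12 * 11 * 10) / (1 * 2 * 3 * 4) = 715.

715


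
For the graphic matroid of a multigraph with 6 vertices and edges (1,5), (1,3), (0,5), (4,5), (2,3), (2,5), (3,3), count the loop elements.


In a graphic matroid, a loop is a self-loop edge (u,u) with rank 0.
Examining all 7 edges for self-loops...
Self-loops found: (3,3)
Number of loops = 1.

1


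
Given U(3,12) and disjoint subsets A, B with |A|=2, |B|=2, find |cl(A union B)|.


|A union B| = 2 + 2 = 4 (disjoint).
In U(3,12), cl(S) = S if |S| < 3, else cl(S) = E.
Since 4 >= 3, cl(A union B) = E.
|cl(A union B)| = 12.

12


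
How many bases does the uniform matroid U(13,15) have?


Bases of U(13,15) are all 13-element subsets of the 15-element ground set.
Number of bases = C(15,13).
(15 choose 13) = 105.

105


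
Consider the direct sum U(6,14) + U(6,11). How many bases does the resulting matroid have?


Bases of a direct sum M1 + M2: |B| = |B(M1)| * |B(M2)|.
|B(U(6,14))| = C(14,6) = 3003.
|B(U(6,11))| = C(11,6) = 462.
Total bases = 3003 * 462 = 1387386.

1387386


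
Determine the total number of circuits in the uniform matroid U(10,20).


In U(10,20), circuits are the (11)-element subsets.
Any set of 11 elements is dependent, and removing any one element gives
an independent set of size 10, so it is a minimal dependent set.
Number of circuits = C(20,11) = 167960.

167960


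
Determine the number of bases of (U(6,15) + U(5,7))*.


(M1+M2)* = M1* + M2*.
M1* = U(9,15), bases: C(15,9) = 5005.
M2* = U(2,7), bases: C(7,2) = 21.
|B(M*)| = 5005 * 21 = 105105.

105105


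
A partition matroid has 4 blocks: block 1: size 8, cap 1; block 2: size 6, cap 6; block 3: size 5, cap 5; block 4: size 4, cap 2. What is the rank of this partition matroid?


Rank of a partition matroid = sum of min(|Si|, ci) for each block.
= min(8,1) + min(6,6) + min(5,5) + min(4,2)
= 1 + 6 + 5 + 2
= 14.

14


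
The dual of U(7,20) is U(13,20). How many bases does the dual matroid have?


The dual of U(r,n) is U(n-r, n) = U(13,20).
Bases of U(13,20) are all (13)-element subsets.
|B(M*)| = C(20,13) = 77520.

77520


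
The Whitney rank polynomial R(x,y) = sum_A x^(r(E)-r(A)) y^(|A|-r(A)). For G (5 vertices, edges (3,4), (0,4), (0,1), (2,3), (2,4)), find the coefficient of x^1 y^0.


R(x,y) = sum over A in 2^E of x^(r(E)-r(A)) * y^(|A|-r(A)).
G has 5 vertices, 5 edges. r(E) = 4.
Enumerate all 2^5 = 32 subsets.
Count subsets with r(E)-r(A)=1 and |A|-r(A)=0: 9.

9


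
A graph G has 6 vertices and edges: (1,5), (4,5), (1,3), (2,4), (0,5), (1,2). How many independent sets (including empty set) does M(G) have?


An independent set in a graphic matroid is an acyclic edge subset.
G has 6 vertices and 6 edges.
Enumerate all 2^6 = 64 subsets, checking for acyclicity.
Total independent sets = 60.

60


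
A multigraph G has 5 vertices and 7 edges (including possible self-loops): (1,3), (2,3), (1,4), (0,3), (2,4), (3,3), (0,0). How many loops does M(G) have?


In a graphic matroid, a loop is a self-loop edge (u,u) with rank 0.
Examining all 7 edges for self-loops...
Self-loops found: (3,3), (0,0)
Number of loops = 2.

2


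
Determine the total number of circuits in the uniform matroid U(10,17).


In U(10,17), circuits are the (11)-element subsets.
Any set of 11 elements is dependent, and removing any one element gives
an independent set of size 10, so it is a minimal dependent set.
Number of circuits = C(17,11) = 12376.

12376


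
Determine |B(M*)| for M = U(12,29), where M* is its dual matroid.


The dual of U(r,n) is U(n-r, n) = U(17,29).
Bases of U(17,29) are all (17)-element subsets.
|B(M*)| = C(29,17) = 51895935.

51895935


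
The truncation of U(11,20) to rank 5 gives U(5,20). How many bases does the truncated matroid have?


Truncating U(11,20) to rank 5 gives U(5,20).
Bases of U(5,20) are all 5-element subsets of 20 elements.
Number of bases = (20 choose 5) = 15504.

15504


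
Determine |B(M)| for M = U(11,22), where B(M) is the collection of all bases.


Bases of U(11,22) are all 11-element subsets of the 22-element ground set.
Number of bases = C(22,11).
C(22,11) = 22! / (11! * 11!) = 705432.

705432


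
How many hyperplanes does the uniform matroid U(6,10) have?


Hyperplanes of U(6,10) are flats of rank 5.
In a uniform matroid, these are exactly the (5)-element subsets.
Count = C(10,5) = 10! / (5! * 5!) = 252.

252


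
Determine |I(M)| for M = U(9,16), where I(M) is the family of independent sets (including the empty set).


Independent sets of U(9,16) are all subsets of size <= 9.
Count = C(16,0) + C(16,1) + C(16,2) + C(16,3) + C(16,4) + C(16,5) + C(16,6) + C(16,7) + C(16,8) + C(16,9)
     = 1 + 16 + 120 + 560 + 1820 + 4368 + 8008 + 11440 + 12870 + 11440
     = 50643.

50643


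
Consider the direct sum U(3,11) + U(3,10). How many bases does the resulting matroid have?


Bases of a direct sum M1 + M2: |B| = |B(M1)| * |B(M2)|.
|B(U(3,11))| = C(11,3) = 165.
|B(U(3,10))| = C(10,3) = 120.
Total bases = 165 * 120 = 19800.

19800


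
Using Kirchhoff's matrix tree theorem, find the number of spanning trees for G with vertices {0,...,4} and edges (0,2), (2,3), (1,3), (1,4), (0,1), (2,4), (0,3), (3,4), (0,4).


By Kirchhoff's matrix tree theorem, the number of spanning trees equals
the determinant of any cofactor of the Laplacian matrix L.
G has 5 vertices and 9 edges.
Computing the (4 x 4) cofactor determinant gives 75.

75


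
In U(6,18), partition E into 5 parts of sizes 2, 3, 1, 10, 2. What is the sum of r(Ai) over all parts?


r(Ai) = min(|Ai|, 6) for each part.
Sum = min(2,6) + min(3,6) + min(1,6) + min(10,6) + min(2,6)
    = 2 + 3 + 1 + 6 + 2
    = 14.

14


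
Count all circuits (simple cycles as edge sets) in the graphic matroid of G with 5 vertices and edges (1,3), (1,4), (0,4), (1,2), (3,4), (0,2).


A circuit in a graphic matroid = edge set of a simple cycle.
G has 5 vertices and 6 edges.
Enumerating all minimal edge subsets forming cycles...
Total circuits found: 3.

3


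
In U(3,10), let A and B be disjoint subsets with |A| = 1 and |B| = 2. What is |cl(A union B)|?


|A union B| = 1 + 2 = 3 (disjoint).
In U(3,10), cl(S) = S if |S| < 3, else cl(S) = E.
Since 3 >= 3, cl(A union B) = E.
|cl(A union B)| = 10.

10


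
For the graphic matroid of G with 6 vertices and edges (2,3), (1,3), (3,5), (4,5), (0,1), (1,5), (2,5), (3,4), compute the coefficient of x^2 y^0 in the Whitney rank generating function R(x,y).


R(x,y) = sum over A in 2^E of x^(r(E)-r(A)) * y^(|A|-r(A)).
G has 6 vertices, 8 edges. r(E) = 5.
Enumerate all 2^8 = 256 subsets.
Count subsets with r(E)-r(A)=2 and |A|-r(A)=0: 53.

53


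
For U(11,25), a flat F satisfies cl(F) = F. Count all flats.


Flats of U(11,25): every subset of size < 11 is a flat, plus E itself.
Count = (25 choose 0) + (25 choose 1) + (25 choose 2) + (25 choose 3) + (25 choose 4) + (25 choose 5) + (25 choose 6) + (25 choose 7) + (25 choose 8) + (25 choose 9) + (25 choose 10) + 1
     = 1 + 25 + 300 + 2300 + 12650 + 53130 + 177100 + 480700 + 1081575 + 2042975 + 3268760 + 1
     = 7119517.

7119517


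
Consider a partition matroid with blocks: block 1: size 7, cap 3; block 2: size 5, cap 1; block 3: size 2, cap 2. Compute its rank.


Rank of a partition matroid = sum of min(|Si|, ci) for each block.
= min(7,3) + min(5,1) + min(2,2)
= 3 + 1 + 2
= 6.

6


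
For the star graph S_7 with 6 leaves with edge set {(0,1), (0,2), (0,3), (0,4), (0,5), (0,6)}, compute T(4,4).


A star on 7 vertices is a tree with 6 edges.
T(x,y) = x^(6) for any tree.
T(4,4) = 4^6 = 4096.

4096


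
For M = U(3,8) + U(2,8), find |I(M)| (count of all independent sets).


For a direct sum, |I(M1+M2)| = |I(M1)| * |I(M2)|.
|I(U(3,8))| = sum C(8,k) for k=0..3 = 93.
|I(U(2,8))| = sum C(8,k) for k=0..2 = 37.
Total = 93 * 37 = 3441.

3441


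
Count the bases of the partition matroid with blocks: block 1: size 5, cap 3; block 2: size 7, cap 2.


A basis picks exactly ci elements from block i.
Number of bases = product of C(|Si|, ci).
= C(5,3) * C(7,2)
= 10 * 21
= 210.

210


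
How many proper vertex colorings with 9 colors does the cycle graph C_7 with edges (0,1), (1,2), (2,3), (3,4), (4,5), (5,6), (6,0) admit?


P(C_7, k) = (k-1)^7 + (-1)^7*(k-1).
P(9) = (8)^7 - 8
= 2097152 - 8 = 2097144.

2097144


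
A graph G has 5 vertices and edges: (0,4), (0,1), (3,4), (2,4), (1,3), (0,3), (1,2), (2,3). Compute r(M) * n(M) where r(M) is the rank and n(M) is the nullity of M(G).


r(M) = |V| - c = 5 - 1 = 4.
nullity = |E| - r(M) = 8 - 4 = 4.
Product = 4 * 4 = 16.

16


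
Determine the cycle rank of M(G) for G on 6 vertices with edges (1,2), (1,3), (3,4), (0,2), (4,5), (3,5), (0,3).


Cycle rank (nullity) = |E| - r(M) = |E| - (|V| - c).
|E| = 7, |V| = 6, c = 1.
Nullity = 7 - (6 - 1) = 7 - 5 = 2.

2


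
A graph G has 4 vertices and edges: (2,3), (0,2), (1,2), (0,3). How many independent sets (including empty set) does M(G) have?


An independent set in a graphic matroid is an acyclic edge subset.
G has 4 vertices and 4 edges.
Enumerate all 2^4 = 16 subsets, checking for acyclicity.
Total independent sets = 14.

14


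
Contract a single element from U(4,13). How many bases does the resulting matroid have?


Contracting e from U(4,13) gives U(3,12).
Bases of U(3,12) = C(12,3) = 12! / (3! * 9!) = 220.

220


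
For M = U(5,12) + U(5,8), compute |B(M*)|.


(M1+M2)* = M1* + M2*.
M1* = U(7,12), bases: C(12,7) = 792.
M2* = U(3,8), bases: C(8,3) = 56.
|B(M*)| = 792 * 56 = 44352.

44352


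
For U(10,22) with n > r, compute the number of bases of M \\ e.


Deleting e from U(10,22) gives U(10,21) since n > r.
Bases of U(10,21) = C(21,10) = 352716.

352716


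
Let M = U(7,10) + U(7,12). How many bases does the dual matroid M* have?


(M1+M2)* = M1* + M2*.
M1* = U(3,10), bases: C(10,3) = 120.
M2* = U(5,12), bases: C(12,5) = 792.
|B(M*)| = 120 * 792 = 95040.

95040


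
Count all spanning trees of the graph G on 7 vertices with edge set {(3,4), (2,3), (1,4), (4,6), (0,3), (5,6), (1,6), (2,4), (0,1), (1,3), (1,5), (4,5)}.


By Kirchhoff's matrix tree theorem, the number of spanning trees equals
the determinant of any cofactor of the Laplacian matrix L.
G has 7 vertices and 12 edges.
Computing the (6 x 6) cofactor determinant gives 264.

264


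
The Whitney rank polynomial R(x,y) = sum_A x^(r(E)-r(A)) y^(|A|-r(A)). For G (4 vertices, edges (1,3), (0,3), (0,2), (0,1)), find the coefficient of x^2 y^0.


R(x,y) = sum over A in 2^E of x^(r(E)-r(A)) * y^(|A|-r(A)).
G has 4 vertices, 4 edges. r(E) = 3.
Enumerate all 2^4 = 16 subsets.
Count subsets with r(E)-r(A)=2 and |A|-r(A)=0: 4.

4


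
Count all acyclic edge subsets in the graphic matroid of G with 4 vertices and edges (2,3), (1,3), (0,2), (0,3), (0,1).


An independent set in a graphic matroid is an acyclic edge subset.
G has 4 vertices and 5 edges.
Enumerate all 2^5 = 32 subsets, checking for acyclicity.
Total independent sets = 24.

24


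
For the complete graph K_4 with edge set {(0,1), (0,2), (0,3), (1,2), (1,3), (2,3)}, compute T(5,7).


T(K_4; x,y) = x^3 + 3x^2 + 4xy + 2x + y^3 + 3y^2 + 2y.
Substituting x=5, y=7:
= 125 + 75 + 140 + 10 + 343 + 147 + 14
= 854.

854


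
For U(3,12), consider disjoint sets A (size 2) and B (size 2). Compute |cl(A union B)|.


|A union B| = 2 + 2 = 4 (disjoint).
In U(3,12), cl(S) = S if |S| < 3, else cl(S) = E.
Since 4 >= 3, cl(A union B) = E.
|cl(A union B)| = 12.

12


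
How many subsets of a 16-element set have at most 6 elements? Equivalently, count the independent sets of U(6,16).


Independent sets of U(6,16) are all subsets of size <= 6.
Count = C(16,0) + C(16,1) + C(16,2) + C(16,3) + C(16,4) + C(16,5) + C(16,6)
     = 1 + 16 + 120 + 560 + 1820 + 4368 + 8008
     = 14893.

14893


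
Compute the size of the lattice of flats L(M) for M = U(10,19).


Flats of U(10,19): every subset of size < 10 is a flat, plus E itself.
Count = C(19,0) + C(19,1) + C(19,2) + C(19,3) + C(19,4) + C(19,5) + C(19,6) + C(19,7) + C(19,8) + C(19,9) + 1
     = 1 + 19 + 171 + 969 + 3876 + 11628 + 27132 + 50388 + 75582 + 92378 + 1
     = 262145.

262145


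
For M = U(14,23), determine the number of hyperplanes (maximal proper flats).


Hyperplanes of U(14,23) are flats of rank 13.
In a uniform matroid, these are exactly the (13)-element subsets.
Count = (23 choose 13) = 1144066.

1144066


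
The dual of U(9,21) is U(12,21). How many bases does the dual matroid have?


The dual of U(r,n) is U(n-r, n) = U(12,21).
Bases of U(12,21) are all (12)-element subsets.
|B(M*)| = (21 choose 12) = 293930.

293930


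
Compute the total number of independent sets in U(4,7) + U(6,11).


For a direct sum, |I(M1+M2)| = |I(M1)| * |I(M2)|.
|I(U(4,7))| = sum C(7,k) for k=0..4 = 99.
|I(U(6,11))| = sum C(11,k) for k=0..6 = 1486.
Total = 99 * 1486 = 147114.

147114


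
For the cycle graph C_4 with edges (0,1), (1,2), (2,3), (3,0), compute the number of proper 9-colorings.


P(C_4, k) = (k-1)^4 + (-1)^4*(k-1).
P(9) = (8)^4 + 8
= 4096 + 8 = 4104.

4104


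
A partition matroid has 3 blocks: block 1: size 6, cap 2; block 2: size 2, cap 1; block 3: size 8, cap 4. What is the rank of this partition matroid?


Rank of a partition matroid = sum of min(|Si|, ci) for each block.
= min(6,2) + min(2,1) + min(8,4)
= 2 + 1 + 4
= 7.

7


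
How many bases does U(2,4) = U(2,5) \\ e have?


Deleting e from U(2,5) gives U(2,4) since n > r.
Bases of U(2,4) = C(4,2) = (4 * 3) / (1 * 2) = 6.

6


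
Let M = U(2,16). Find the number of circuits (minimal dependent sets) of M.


In U(2,16), circuits are the (3)-element subsets.
Any set of 3 elements is dependent, and removing any one element gives
an independent set of size 2, so it is a minimal dependent set.
Number of circuits = C(16,3) = 16! / (3! * 13!) = 560.

560


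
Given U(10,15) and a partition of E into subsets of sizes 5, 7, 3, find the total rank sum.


r(Ai) = min(|Ai|, 10) for each part.
Sum = min(5,10) + min(7,10) + min(3,10)
    = 5 + 7 + 3
    = 15.

15


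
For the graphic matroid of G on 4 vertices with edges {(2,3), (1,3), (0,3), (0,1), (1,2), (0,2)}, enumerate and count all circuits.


A circuit in a graphic matroid = edge set of a simple cycle.
G has 4 vertices and 6 edges.
Enumerating all minimal edge subsets forming cycles...
Total circuits found: 7.

7


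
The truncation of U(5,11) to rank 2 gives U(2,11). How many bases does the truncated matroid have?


Truncating U(5,11) to rank 2 gives U(2,11).
Bases of U(2,11) are all 2-element subsets of 11 elements.
Number of bases = (11 choose 2) = 55.

55


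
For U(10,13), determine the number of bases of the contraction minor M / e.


Contracting e from U(10,13) gives U(9,12).
Bases of U(9,12) = C(12,9) = 220.

220


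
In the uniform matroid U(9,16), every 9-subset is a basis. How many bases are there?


Bases of U(9,16) are all 9-element subsets of the 16-element ground set.
Number of bases = C(16,9).
(16 choose 9) = 11440.

11440


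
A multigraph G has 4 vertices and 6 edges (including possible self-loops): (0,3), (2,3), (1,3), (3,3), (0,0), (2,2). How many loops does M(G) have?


In a graphic matroid, a loop is a self-loop edge (u,u) with rank 0.
Examining all 6 edges for self-loops...
Self-loops found: (3,3), (0,0), (2,2)
Number of loops = 3.

3


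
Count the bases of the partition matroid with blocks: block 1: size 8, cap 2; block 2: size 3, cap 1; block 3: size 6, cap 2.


A basis picks exactly ci elements from block i.
Number of bases = product of C(|Si|, ci).
= C(8,2) * C(3,1) * C(6,2)
= 28 * 3 * 15
= 1260.

1260


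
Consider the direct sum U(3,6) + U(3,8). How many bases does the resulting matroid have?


Bases of a direct sum M1 + M2: |B| = |B(M1)| * |B(M2)|.
|B(U(3,6))| = C(6,3) = 20.
|B(U(3,8))| = C(8,3) = 56.
Total bases = 20 * 56 = 1120.

1120


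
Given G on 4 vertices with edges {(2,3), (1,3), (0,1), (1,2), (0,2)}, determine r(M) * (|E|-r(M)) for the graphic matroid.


r(M) = |V| - c = 4 - 1 = 3.
nullity = |E| - r(M) = 5 - 3 = 2.
Product = 3 * 2 = 6.

6


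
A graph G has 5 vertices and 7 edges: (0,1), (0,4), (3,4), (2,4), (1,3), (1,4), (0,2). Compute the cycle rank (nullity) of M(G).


Cycle rank (nullity) = |E| - r(M) = |E| - (|V| - c).
|E| = 7, |V| = 5, c = 1.
Nullity = 7 - (5 - 1) = 7 - 4 = 3.

3


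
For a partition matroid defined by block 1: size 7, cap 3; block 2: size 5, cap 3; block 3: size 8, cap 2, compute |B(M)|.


A basis picks exactly ci elements from block i.
Number of bases = product of C(|Si|, ci).
= C(7,3) * C(5,3) * C(8,2)
= 35 * 10 * 28
= 9800.

9800


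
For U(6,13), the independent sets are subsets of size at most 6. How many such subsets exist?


Independent sets of U(6,13) are all subsets of size <= 6.
Count = C(13,0) + C(13,1) + C(13,2) + C(13,3) + C(13,4) + C(13,5) + C(13,6)
     = 1 + 13 + 78 + 286 + 715 + 1287 + 1716
     = 4096.

4096


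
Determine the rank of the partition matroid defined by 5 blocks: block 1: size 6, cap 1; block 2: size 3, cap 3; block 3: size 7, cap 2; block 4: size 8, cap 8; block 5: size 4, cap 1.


Rank of a partition matroid = sum of min(|Si|, ci) for each block.
= min(6,1) + min(3,3) + min(7,2) + min(8,8) + min(4,1)
= 1 + 3 + 2 + 8 + 1
= 15.

15


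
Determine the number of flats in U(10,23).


Flats of U(10,23): every subset of size < 10 is a flat, plus E itself.
Count = C(23,0) + C(23,1) + C(23,2) + C(23,3) + C(23,4) + C(23,5) + C(23,6) + C(23,7) + C(23,8) + C(23,9) + 1
     = 1 + 23 + 253 + 1771 + 8855 + 33649 + 100947 + 245157 + 490314 + 817190 + 1
     = 1698161.

1698161


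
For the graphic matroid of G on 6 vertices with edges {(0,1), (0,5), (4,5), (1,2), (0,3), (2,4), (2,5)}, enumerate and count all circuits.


A circuit in a graphic matroid = edge set of a simple cycle.
G has 6 vertices and 7 edges.
Enumerating all minimal edge subsets forming cycles...
Total circuits found: 3.

3


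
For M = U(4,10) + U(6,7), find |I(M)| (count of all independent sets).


For a direct sum, |I(M1+M2)| = |I(M1)| * |I(M2)|.
|I(U(4,10))| = sum C(10,k) for k=0..4 = 386.
|I(U(6,7))| = sum C(7,k) for k=0..6 = 127.
Total = 386 * 127 = 49022.

49022


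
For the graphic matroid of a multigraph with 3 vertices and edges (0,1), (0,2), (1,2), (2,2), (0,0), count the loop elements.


In a graphic matroid, a loop is a self-loop edge (u,u) with rank 0.
Examining all 5 edges for self-loops...
Self-loops found: (2,2), (0,0)
Number of loops = 2.

2


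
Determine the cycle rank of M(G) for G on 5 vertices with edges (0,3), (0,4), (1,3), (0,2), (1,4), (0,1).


Cycle rank (nullity) = |E| - r(M) = |E| - (|V| - c).
|E| = 6, |V| = 5, c = 1.
Nullity = 6 - (5 - 1) = 6 - 4 = 2.

2


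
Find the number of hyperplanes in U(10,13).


Hyperplanes of U(10,13) are flats of rank 9.
In a uniform matroid, these are exactly the (9)-element subsets.
Count = C(13,9) = 715.

715


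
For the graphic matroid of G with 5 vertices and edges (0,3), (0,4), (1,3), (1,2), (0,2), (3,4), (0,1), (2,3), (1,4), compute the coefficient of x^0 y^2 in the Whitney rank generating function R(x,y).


R(x,y) = sum over A in 2^E of x^(r(E)-r(A)) * y^(|A|-r(A)).
G has 5 vertices, 9 edges. r(E) = 4.
Enumerate all 2^9 = 512 subsets.
Count subsets with r(E)-r(A)=0 and |A|-r(A)=2: 82.

82


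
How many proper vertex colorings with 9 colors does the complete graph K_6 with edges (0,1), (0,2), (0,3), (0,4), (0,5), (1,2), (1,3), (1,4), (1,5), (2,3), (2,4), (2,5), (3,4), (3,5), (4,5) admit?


P(K_6, k) = k(k-1)(k-2)...(k-5).
P(9) = (9) * (8) * (7) * (6) * (5) * (4) = 60480.

60480


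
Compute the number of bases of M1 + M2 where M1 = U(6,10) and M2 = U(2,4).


Bases of a direct sum M1 + M2: |B| = |B(M1)| * |B(M2)|.
|B(U(6,10))| = C(10,6) = 210.
|B(U(2,4))| = C(4,2) = 6.
Total bases = 210 * 6 = 1260.

1260


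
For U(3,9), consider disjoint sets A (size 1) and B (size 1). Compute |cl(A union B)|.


|A union B| = 1 + 1 = 2 (disjoint).
In U(3,9), cl(S) = S if |S| < 3, else cl(S) = E.
Since 2 < 3, cl(A union B) = A union B.
|cl(A union B)| = 2.

2


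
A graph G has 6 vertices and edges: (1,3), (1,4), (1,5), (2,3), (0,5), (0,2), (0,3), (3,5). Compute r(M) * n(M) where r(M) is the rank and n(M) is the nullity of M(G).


r(M) = |V| - c = 6 - 1 = 5.
nullity = |E| - r(M) = 8 - 5 = 3.
Product = 5 * 3 = 15.

15


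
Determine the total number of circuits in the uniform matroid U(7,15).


In U(7,15), circuits are the (8)-element subsets.
Any set of 8 elements is dependent, and removing any one element gives
an independent set of size 7, so it is a minimal dependent set.
Number of circuits = C(15,8) = 15! / (8! * 7!) = 6435.

6435


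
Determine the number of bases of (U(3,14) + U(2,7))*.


(M1+M2)* = M1* + M2*.
M1* = U(11,14), bases: C(14,11) = 364.
M2* = U(5,7), bases: C(7,5) = 21.
|B(M*)| = 364 * 21 = 7644.

7644


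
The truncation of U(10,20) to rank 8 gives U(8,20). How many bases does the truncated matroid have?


Truncating U(10,20) to rank 8 gives U(8,20).
Bases of U(8,20) are all 8-element subsets of 20 elements.
Number of bases = (20 choose 8) = 125970.

125970


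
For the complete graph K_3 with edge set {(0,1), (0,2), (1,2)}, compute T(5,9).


T(K_3; x,y) = x^2 + x + y.
T(5,9) = 25 + 5 + 9 = 39.

39


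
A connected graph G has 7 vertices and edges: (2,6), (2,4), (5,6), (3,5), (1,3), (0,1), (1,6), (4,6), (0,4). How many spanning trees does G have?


By Kirchhoff's matrix tree theorem, the number of spanning trees equals
the determinant of any cofactor of the Laplacian matrix L.
G has 7 vertices and 9 edges.
Computing the (6 x 6) cofactor determinant gives 41.

41


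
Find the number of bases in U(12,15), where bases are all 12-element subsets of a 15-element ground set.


Bases of U(12,15) are all 12-element subsets of the 15-element ground set.
Number of bases = C(15,12).
(15 choose 12) = 455.

455


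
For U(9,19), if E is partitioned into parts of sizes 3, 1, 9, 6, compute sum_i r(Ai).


r(Ai) = min(|Ai|, 9) for each part.
Sum = min(3,9) + min(1,9) + min(9,9) + min(6,9)
    = 3 + 1 + 9 + 6
    = 19.

19


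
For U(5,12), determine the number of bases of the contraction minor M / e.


Contracting e from U(5,12) gives U(4,11).
Bases of U(4,11) = (11 choose 4) = 330.

330


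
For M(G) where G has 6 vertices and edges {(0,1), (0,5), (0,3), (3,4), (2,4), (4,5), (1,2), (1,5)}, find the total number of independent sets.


An independent set in a graphic matroid is an acyclic edge subset.
G has 6 vertices and 8 edges.
Enumerate all 2^8 = 256 subsets, checking for acyclicity.
Total independent sets = 190.

190


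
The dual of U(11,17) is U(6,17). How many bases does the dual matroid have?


The dual of U(r,n) is U(n-r, n) = U(6,17).
Bases of U(6,17) are all (6)-element subsets.
|B(M*)| = C(17,6) = 12376.

12376


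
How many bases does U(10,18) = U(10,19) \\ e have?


Deleting e from U(10,19) gives U(10,18) since n > r.
Bases of U(10,18) = C(18,10) = 43758.

43758


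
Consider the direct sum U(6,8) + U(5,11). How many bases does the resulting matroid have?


Bases of a direct sum M1 + M2: |B| = |B(M1)| * |B(M2)|.
|B(U(6,8))| = C(8,6) = 28.
|B(U(5,11))| = C(11,5) = 462.
Total bases = 28 * 462 = 12936.

12936


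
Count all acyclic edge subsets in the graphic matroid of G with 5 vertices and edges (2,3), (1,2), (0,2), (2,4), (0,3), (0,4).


An independent set in a graphic matroid is an acyclic edge subset.
G has 5 vertices and 6 edges.
Enumerate all 2^6 = 64 subsets, checking for acyclicity.
Total independent sets = 48.

48


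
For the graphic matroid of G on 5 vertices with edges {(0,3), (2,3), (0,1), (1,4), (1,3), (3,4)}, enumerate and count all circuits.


A circuit in a graphic matroid = edge set of a simple cycle.
G has 5 vertices and 6 edges.
Enumerating all minimal edge subsets forming cycles...
Total circuits found: 3.

3


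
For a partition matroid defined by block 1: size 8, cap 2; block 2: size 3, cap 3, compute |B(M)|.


A basis picks exactly ci elements from block i.
Number of bases = product of C(|Si|, ci).
= C(8,2) * C(3,3)
= 28 * 1
= 28.

28


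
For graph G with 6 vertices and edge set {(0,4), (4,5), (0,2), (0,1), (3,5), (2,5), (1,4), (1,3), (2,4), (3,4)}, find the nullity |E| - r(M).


Cycle rank (nullity) = |E| - r(M) = |E| - (|V| - c).
|E| = 10, |V| = 6, c = 1.
Nullity = 10 - (6 - 1) = 10 - 5 = 5.

5


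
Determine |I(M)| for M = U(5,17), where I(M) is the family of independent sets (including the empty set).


Independent sets of U(5,17) are all subsets of size <= 5.
Count = (17 choose 0) + (17 choose 1) + (17 choose 2) + (17 choose 3) + (17 choose 4) + (17 choose 5)
     = 1 + 17 + 136 + 680 + 2380 + 6188
     = 9402.

9402


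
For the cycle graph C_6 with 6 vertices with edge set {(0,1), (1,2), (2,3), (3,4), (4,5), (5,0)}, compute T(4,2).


T(C_6; x,y) = x + x^2 + ... + x^(5) + y.
T(4,2) = 4^1 + 4^2 + 4^3 + 4^4 + 4^5 + 2
= 4 + 16 + 64 + 256 + 1024 + 2
= 1366.

1366


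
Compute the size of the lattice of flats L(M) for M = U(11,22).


Flats of U(11,22): every subset of size < 11 is a flat, plus E itself.
Count = (22 choose 0) + (22 choose 1) + (22 choose 2) + (22 choose 3) + (22 choose 4) + (22 choose 5) + (22 choose 6) + (22 choose 7) + (22 choose 8) + (22 choose 9) + (22 choose 10) + 1
     = 1 + 22 + 231 + 1540 + 7315 + 26334 + 74613 + 170544 + 319770 + 497420 + 646646 + 1
     = 1744437.

1744437


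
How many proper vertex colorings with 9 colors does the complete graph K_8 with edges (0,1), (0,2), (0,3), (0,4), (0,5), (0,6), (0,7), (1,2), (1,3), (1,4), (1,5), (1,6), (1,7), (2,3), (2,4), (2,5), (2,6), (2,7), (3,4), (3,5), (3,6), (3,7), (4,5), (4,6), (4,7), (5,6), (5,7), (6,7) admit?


P(K_8, k) = k(k-1)(k-2)...(k-7).
P(9) = (9) * (8) * (7) * (6) * (5) * (4) * (3) * (2) = 362880.

362880


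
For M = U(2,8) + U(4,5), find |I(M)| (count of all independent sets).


For a direct sum, |I(M1+M2)| = |I(M1)| * |I(M2)|.
|I(U(2,8))| = sum C(8,k) for k=0..2 = 37.
|I(U(4,5))| = sum C(5,k) for k=0..4 = 31.
Total = 37 * 31 = 1147.

1147


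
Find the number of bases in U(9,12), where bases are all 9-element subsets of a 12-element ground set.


Bases of U(9,12) are all 9-element subsets of the 12-element ground set.
Number of bases = C(12,9).
(12 choose 9) = 220.

220


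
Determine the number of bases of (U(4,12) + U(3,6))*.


(M1+M2)* = M1* + M2*.
M1* = U(8,12), bases: C(12,8) = 495.
M2* = U(3,6), bases: C(6,3) = 20.
|B(M*)| = 495 * 20 = 9900.

9900


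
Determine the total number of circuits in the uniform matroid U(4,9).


In U(4,9), circuits are the (5)-element subsets.
Any set of 5 elements is dependent, and removing any one element gives
an independent set of size 4, so it is a minimal dependent set.
Number of circuits = (9 choose 5) = 126.

126


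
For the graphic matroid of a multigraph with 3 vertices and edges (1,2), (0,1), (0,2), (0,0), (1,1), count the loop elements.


In a graphic matroid, a loop is a self-loop edge (u,u) with rank 0.
Examining all 5 edges for self-loops...
Self-loops found: (0,0), (1,1)
Number of loops = 2.

2


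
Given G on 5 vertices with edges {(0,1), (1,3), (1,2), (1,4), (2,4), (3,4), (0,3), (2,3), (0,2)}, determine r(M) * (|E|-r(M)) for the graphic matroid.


r(M) = |V| - c = 5 - 1 = 4.
nullity = |E| - r(M) = 9 - 4 = 5.
Product = 4 * 5 = 20.

20


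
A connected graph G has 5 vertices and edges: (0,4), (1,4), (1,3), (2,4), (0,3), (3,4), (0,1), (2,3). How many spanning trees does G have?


By Kirchhoff's matrix tree theorem, the number of spanning trees equals
the determinant of any cofactor of the Laplacian matrix L.
G has 5 vertices and 8 edges.
Computing the (4 x 4) cofactor determinant gives 40.

40


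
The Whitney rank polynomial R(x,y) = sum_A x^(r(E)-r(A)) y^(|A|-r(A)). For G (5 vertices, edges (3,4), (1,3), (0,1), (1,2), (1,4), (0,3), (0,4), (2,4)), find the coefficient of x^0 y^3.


R(x,y) = sum over A in 2^E of x^(r(E)-r(A)) * y^(|A|-r(A)).
G has 5 vertices, 8 edges. r(E) = 4.
Enumerate all 2^8 = 256 subsets.
Count subsets with r(E)-r(A)=0 and |A|-r(A)=3: 8.

8


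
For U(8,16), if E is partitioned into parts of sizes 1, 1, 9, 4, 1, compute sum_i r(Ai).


r(Ai) = min(|Ai|, 8) for each part.
Sum = min(1,8) + min(1,8) + min(9,8) + min(4,8) + min(1,8)
    = 1 + 1 + 8 + 4 + 1
    = 15.

15


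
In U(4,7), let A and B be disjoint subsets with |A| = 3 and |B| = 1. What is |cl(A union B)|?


|A union B| = 3 + 1 = 4 (disjoint).
In U(4,7), cl(S) = S if |S| < 4, else cl(S) = E.
Since 4 >= 4, cl(A union B) = E.
|cl(A union B)| = 7.

7


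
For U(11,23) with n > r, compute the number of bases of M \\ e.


Deleting e from U(11,23) gives U(11,22) since n > r.
Bases of U(11,22) = C(22,11) = 22! / (11! * 11!) = 705432.

705432


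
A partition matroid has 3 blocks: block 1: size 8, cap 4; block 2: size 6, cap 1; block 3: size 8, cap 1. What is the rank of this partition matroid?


Rank of a partition matroid = sum of min(|Si|, ci) for each block.
= min(8,4) + min(6,1) + min(8,1)
= 4 + 1 + 1
= 6.

6


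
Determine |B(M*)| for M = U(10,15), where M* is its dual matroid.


The dual of U(r,n) is U(n-r, n) = U(5,15).
Bases of U(5,15) are all (5)-element subsets.
|B(M*)| = C(15,5) = 15! / (5! * 10!) = 3003.

3003


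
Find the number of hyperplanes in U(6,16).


Hyperplanes of U(6,16) are flats of rank 5.
In a uniform matroid, these are exactly the (5)-element subsets.
Count = C(16,5) = 16! / (5! * 11!) = 4368.

4368


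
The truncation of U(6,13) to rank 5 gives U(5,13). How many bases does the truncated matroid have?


Truncating U(6,13) to rank 5 gives U(5,13).
Bases of U(5,13) are all 5-element subsets of 13 elements.
Number of bases = C(13,5) = 13! / (5! * 8!) = 1287.

1287


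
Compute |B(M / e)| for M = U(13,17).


Contracting e from U(13,17) gives U(12,16).
Bases of U(12,16) = C(16,12) = 1820.

1820


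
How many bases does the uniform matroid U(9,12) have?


Bases of U(9,12) are all 9-element subsets of the 12-element ground set.
Number of bases = C(12,9).
C(12,9) = 12! / (9! * 3!) = 220.

220


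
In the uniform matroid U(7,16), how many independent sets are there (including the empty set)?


Independent sets of U(7,16) are all subsets of size <= 7.
Count = (16 choose 0) + (16 choose 1) + (16 choose 2) + (16 choose 3) + (16 choose 4) + (16 choose 5) + (16 choose 6) + (16 choose 7)
     = 1 + 16 + 120 + 560 + 1820 + 4368 + 8008 + 11440
     = 26333.

26333


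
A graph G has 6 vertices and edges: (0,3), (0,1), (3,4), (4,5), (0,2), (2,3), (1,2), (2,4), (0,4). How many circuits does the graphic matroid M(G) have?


A circuit in a graphic matroid = edge set of a simple cycle.
G has 6 vertices and 9 edges.
Enumerating all minimal edge subsets forming cycles...
Total circuits found: 12.

12


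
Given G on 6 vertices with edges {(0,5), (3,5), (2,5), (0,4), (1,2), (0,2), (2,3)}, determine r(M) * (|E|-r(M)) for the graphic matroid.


r(M) = |V| - c = 6 - 1 = 5.
nullity = |E| - r(M) = 7 - 5 = 2.
Product = 5 * 2 = 10.

10


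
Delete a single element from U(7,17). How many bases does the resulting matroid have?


Deleting e from U(7,17) gives U(7,16) since n > r.
Bases of U(7,16) = C(16,7) = 11440.

11440


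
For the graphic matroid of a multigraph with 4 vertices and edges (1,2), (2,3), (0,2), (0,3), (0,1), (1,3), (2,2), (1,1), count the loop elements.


In a graphic matroid, a loop is a self-loop edge (u,u) with rank 0.
Examining all 8 edges for self-loops...
Self-loops found: (2,2), (1,1)
Number of loops = 2.

2


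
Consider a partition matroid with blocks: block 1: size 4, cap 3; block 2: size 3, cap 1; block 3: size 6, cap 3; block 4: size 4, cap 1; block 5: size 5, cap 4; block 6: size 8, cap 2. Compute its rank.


Rank of a partition matroid = sum of min(|Si|, ci) for each block.
= min(4,3) + min(3,1) + min(6,3) + min(4,1) + min(5,4) + min(8,2)
= 3 + 1 + 3 + 1 + 4 + 2
= 14.

14


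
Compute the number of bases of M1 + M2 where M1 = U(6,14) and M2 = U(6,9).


Bases of a direct sum M1 + M2: |B| = |B(M1)| * |B(M2)|.
|B(U(6,14))| = C(14,6) = 3003.
|B(U(6,9))| = C(9,6) = 84.
Total bases = 3003 * 84 = 252252.

252252


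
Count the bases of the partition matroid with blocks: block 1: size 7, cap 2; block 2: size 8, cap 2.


A basis picks exactly ci elements from block i.
Number of bases = product of C(|Si|, ci).
= C(7,2) * C(8,2)
= 21 * 28
= 588.

588


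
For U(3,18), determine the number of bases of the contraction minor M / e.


Contracting e from U(3,18) gives U(2,17).
Bases of U(2,17) = (17 choose 2) = 136.

136


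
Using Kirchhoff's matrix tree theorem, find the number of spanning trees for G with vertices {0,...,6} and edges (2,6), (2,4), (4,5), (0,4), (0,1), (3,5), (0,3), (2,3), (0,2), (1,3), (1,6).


By Kirchhoff's matrix tree theorem, the number of spanning trees equals
the determinant of any cofactor of the Laplacian matrix L.
G has 7 vertices and 11 edges.
Computing the (6 x 6) cofactor determinant gives 176.

176


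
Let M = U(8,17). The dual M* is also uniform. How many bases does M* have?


The dual of U(r,n) is U(n-r, n) = U(9,17).
Bases of U(9,17) are all (9)-element subsets.
|B(M*)| = (17 choose 9) = 24310.

24310


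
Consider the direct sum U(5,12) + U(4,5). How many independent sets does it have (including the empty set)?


For a direct sum, |I(M1+M2)| = |I(M1)| * |I(M2)|.
|I(U(5,12))| = sum C(12,k) for k=0..5 = 1586.
|I(U(4,5))| = sum C(5,k) for k=0..4 = 31.
Total = 1586 * 31 = 49166.

49166


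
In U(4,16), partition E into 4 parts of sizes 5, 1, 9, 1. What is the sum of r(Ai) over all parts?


r(Ai) = min(|Ai|, 4) for each part.
Sum = min(5,4) + min(1,4) + min(9,4) + min(1,4)
    = 4 + 1 + 4 + 1
    = 10.

10


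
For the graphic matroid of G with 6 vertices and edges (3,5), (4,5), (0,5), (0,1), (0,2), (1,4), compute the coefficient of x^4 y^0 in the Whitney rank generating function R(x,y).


R(x,y) = sum over A in 2^E of x^(r(E)-r(A)) * y^(|A|-r(A)).
G has 6 vertices, 6 edges. r(E) = 5.
Enumerate all 2^6 = 64 subsets.
Count subsets with r(E)-r(A)=4 and |A|-r(A)=0: 6.

6


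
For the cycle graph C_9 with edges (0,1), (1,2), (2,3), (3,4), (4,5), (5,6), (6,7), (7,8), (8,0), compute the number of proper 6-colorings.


P(C_9, k) = (k-1)^9 + (-1)^9*(k-1).
P(6) = (5)^9 - 5
= 1953125 - 5 = 1953120.

1953120


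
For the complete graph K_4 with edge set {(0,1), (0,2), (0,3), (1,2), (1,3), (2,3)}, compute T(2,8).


T(K_4; x,y) = x^3 + 3x^2 + 4xy + 2x + y^3 + 3y^2 + 2y.
Substituting x=2, y=8:
= 8 + 12 + 64 + 4 + 512 + 192 + 16
= 808.

808


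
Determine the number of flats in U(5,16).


Flats of U(5,16): every subset of size < 5 is a flat, plus E itself.
Count = (16 choose 0) + (16 choose 1) + (16 choose 2) + (16 choose 3) + (16 choose 4) + 1
     = 1 + 16 + 120 + 560 + 1820 + 1
     = 2518.

2518


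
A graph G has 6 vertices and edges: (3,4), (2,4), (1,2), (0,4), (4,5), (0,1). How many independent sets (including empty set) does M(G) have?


An independent set in a graphic matroid is an acyclic edge subset.
G has 6 vertices and 6 edges.
Enumerate all 2^6 = 64 subsets, checking for acyclicity.
Total independent sets = 60.

60


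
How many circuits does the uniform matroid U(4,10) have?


In U(4,10), circuits are the (5)-element subsets.
Any set of 5 elements is dependent, and removing any one element gives
an independent set of size 4, so it is a minimal dependent set.
Number of circuits = C(10,5) = 252.

252


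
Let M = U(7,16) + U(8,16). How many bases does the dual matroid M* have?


(M1+M2)* = M1* + M2*.
M1* = U(9,16), bases: C(16,9) = 11440.
M2* = U(8,16), bases: C(16,8) = 12870.
|B(M*)| = 11440 * 12870 = 147232800.

147232800


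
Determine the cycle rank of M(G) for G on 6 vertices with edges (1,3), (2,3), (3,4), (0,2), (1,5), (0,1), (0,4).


Cycle rank (nullity) = |E| - r(M) = |E| - (|V| - c).
|E| = 7, |V| = 6, c = 1.
Nullity = 7 - (6 - 1) = 7 - 5 = 2.

2
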